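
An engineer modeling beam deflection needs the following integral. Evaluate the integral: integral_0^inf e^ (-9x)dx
integral_0^inf e^(-9x) dx = [-1/9 * e^(-9x)]_0^inf
= 0 - (-1/9) = 1/9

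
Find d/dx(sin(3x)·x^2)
Product rule: (fg)' = f'g + fg'
f = sin(3x), f' = 3·cos(3x)
g = x^2, g' = 2x

Answer: 3·cos(3x)·x^2 + 2·sin(3x)·x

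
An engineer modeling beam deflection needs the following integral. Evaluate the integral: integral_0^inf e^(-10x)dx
integral_0^inf e^(-10x) dx=[-1/10 * e^(-10x)]_0^inf
=0 - (-1/10)=1/10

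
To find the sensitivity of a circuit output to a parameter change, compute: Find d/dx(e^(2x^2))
Chain rule: d/dx[e^u] = e^u · u' where u = 2x^2
u' = 4x

Answer: 4x·e^(2x^2)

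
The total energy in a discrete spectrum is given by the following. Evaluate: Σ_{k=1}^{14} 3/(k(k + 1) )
Partial fractions: 3/(k(k+1))=3/k - 3/(k+1)
Telescoping sum: 3(1-1/15)=3·14/15

Answer: 14/5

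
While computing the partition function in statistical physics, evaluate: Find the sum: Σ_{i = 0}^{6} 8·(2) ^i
Geometric series: S = a(1 - r^n)/(1 - r)
a = 8, r = 2, n = 7
S = 8(1 - 128)/-1 = 1016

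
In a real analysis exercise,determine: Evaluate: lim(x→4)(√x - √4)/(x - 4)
Multiply by conjugate (√x + √4)/(√x + √4):
=(x - 4)/((x - 4)(√x + √4))=1/(√x + √4)
As x → 4: 1/(2√4)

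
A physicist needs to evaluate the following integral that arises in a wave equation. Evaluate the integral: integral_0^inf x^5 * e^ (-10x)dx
This is a Gamma integral. Substitute u = 10x (du = 10 dx):
integral_0^inf x^5*e^(-10x) dx = (1/10^6) integral_0^inf u^5*e^(-u) du
= Gamma(6)/10^6 = 5!/10^6 = 120/1000000

Answer: 3/25000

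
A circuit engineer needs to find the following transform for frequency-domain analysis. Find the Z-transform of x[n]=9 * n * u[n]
Z{n*u[n]} = z/(z-1)^2
By linearity: Z{9*n*u[n]} = 9z/(z-1)^2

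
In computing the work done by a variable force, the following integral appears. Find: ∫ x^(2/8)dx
Power rule: ∫ x^(1/4) dx=x^(5/4)/(5/4)+C

Answer: (4/5)·x^(5/4)+C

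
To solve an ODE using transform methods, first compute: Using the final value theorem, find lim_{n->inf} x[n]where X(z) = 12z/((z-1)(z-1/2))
Final value theorem: lim x[n] = lim_{z->1} (z-1) * X(z)
(z-1) * X(z) = 12z/(z-1/2)
As z->1: 12/(1 - 1/2) = 12/(1/2) = 24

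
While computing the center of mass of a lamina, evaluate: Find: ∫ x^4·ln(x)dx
By parts: u = ln(x), dv = x^4 dx
du = 1/x dx, v = x^5/5
= x^5·ln(x)/5 - ∫ x^4/5 dx
= x^5·ln(x)/5 - x^5/25+C

Answer: x^5(ln(x)/5-1/25)+C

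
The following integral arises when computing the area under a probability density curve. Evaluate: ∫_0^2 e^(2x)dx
Antiderivative: (1/2)e^(2x)
Evaluate: (1/2)(e^4-1)

Answer: (e^4-1)/2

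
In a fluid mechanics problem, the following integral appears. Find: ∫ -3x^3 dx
Using power rule: ∫ -3x^3 dx=-3/4 x^4 + C=(-3/4)x^4 + C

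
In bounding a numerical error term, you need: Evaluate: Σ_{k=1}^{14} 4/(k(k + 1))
Partial fractions: 4/(k(k + 1))=4/k - 4/(k + 1)
Telescoping sum: 4(1 - 1/15)=4·14/15

Answer: 56/15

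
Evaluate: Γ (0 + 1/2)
Γ(1/2)=√π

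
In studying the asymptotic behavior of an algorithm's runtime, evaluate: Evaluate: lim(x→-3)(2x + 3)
Polynomial is continuous, so substitute x=-3:
2·(-3) + 3=-3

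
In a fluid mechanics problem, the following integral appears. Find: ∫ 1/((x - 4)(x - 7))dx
Partial fractions: 1/((x-4)(x-7))=A/(x-4)+B/(x-7)
A=-1/3, B=1/3
∫ [-1/3· 1/(x-4)+1/3· 1/(x-7)] dx
=(1/3)[ln|x-7| - ln|x-4|]+C

Answer: (1/3)·ln|(x-7)/(x-4)|+C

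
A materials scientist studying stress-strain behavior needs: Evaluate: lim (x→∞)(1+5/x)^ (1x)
Rewrite as [(1 + 5/x)^x]^1.
lim(1 + 5/x)^x = e^5, so limit = (e^5)^1 = e^5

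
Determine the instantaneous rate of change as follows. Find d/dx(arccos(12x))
d/dx[arccos(u)]=-u'/√(1-u²), u=12x, u'=12

Answer: -12/√(1-144x²)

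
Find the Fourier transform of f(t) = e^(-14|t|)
Using the standard pair: F{e^(-a|t|)} = 2a/(a^2+omega^2)
With a = 14: F(omega) = 28/(196+omega^2)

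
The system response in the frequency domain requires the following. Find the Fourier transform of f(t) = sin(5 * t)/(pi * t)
sin(W*t)/(pi*t) = (W/pi)*sinc(W*t/pi) is the impulse response of the ideal low-pass filter with cutoff W (here W = 5).
Its Fourier transform is a rectangular function:
F(omega) = 1 for |omega| < 5, 0 otherwise

Answer: rect(omega/10) [i.e., 1 for |omega| < 5, 0 otherwise]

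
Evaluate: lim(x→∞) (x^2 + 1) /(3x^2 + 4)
Divide numerator and denominator by x^2:
lim (1+1/x^2)/(3+4/x^2)=1/3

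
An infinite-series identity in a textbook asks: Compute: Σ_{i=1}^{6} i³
Using formula: Σ i^3=[n(n + 1)/2]²=[6·7/2]²=441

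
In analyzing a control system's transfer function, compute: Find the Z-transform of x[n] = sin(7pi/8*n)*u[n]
Z{sin(w0 * n) * u[n]}=z * sin(w0)/(z^2-2z * cos(w0)+1)
With w0=7pi/8: X(z)=z * sin(7pi/8)/(z^2-2z * cos(7pi/8)+1)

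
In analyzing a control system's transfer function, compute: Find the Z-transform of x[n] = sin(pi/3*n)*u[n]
Z{sin(w0 * n) * u[n]}=z * sin(w0)/(z^2-2z * cos(w0)+1)
With w0=pi/3: X(z)=z * sin(pi/3)/(z^2-2z * cos(pi/3)+1)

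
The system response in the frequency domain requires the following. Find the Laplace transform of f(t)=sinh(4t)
L{sinh(at)} = a/(s²-a²)
L{sinh(4t)} = 4/(s²-16)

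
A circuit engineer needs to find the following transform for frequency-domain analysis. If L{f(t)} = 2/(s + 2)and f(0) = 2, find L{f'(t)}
L{f'(t)} = s·F(s) - f(0) = 2s/(s+2)-2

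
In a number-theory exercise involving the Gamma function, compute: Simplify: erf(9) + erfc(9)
By definition erfc(x)=1 - erf(x)
erf(9) + erfc(9)=erf(9) + 1 - erf(9)=1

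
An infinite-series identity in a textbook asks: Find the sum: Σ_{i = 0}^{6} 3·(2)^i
Geometric series: S = a(1 - r^n)/(1 - r)
a = 3, r = 2, n = 7
S = 3(1 - 128)/-1 = 381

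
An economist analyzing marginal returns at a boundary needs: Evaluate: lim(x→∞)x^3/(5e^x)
Apply L'Hôpital 3 times (∞/∞ each time):
Eventually get 3!/(5e^x) → 0

Answer: 0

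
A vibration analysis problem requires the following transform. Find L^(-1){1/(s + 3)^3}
L^(-1){1/(s-a)^n} = t^(n-1)·e^(at)/(n-1)!
Here a = -3, n = 3: t^2·e^(-3t)/2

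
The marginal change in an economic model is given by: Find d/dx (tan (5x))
Chain rule: d/dx[tan(u)]=sec²(u)·u' where u=5x
u'=5

Answer: 5·sec²(5x)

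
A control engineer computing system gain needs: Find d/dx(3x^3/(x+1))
Quotient rule: (f/g)'=(f'g - fg')/g²
f=3x^3, f'=9x^2
g=x+1, g'=1

Answer: (9x^2·(x+1)-3x^3)/(x+1)²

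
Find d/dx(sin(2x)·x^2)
Product rule: (fg)' = f'g+fg'
f = sin(2x), f' = 2·cos(2x)
g = x^2, g' = 2x

Answer: 2·cos(2x)·x^2+2·sin(2x)·x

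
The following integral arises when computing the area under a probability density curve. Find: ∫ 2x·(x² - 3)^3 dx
Let u = x² - 3, du = 2x dx
∫ u^3 du = u^4/4 + C

Answer: (x² - 3)^4/4 + C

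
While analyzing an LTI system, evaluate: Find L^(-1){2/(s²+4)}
L^(-1){w/(s² + w²)}=sin(wt)
Here w=2

Answer: sin(2t)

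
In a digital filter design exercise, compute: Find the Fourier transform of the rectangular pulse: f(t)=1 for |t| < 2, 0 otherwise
F(omega)=integral from -2 to 2 of e^(-j*omega*t) dt
=2*sin(2*omega)/omega=4*sinc(2*omega/pi)

Answer: 2*sin(2*omega)/omega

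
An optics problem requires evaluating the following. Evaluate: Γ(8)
Γ(n)=(n-1)! for positive integers
Γ(8)=7!=5040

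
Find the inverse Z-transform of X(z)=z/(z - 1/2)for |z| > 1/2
Standard pair: z/(z-a) <-> a^n*u[n] for causal signals
With a = 1/2: x[n] = (1/2)^n*u[n]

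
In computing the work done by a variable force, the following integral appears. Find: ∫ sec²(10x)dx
Since d/dx[tan(10x)] = 10sec²(10x), integral = tan(10x)/10+C

Answer: (1/10)tan(10x)+C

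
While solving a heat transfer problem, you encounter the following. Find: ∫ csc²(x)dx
Since d/dx[-cot(x)]=csc²(x), integral=-cot(x) + C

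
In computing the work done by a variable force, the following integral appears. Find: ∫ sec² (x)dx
Since d/dx[tan(x)] = sec²(x), integral = tan(x)+C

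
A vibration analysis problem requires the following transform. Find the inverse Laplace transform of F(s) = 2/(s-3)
L^(-1){2/(s-a)}=c·e^(at)
Here a=3, c=2

Answer: 2e^(3t)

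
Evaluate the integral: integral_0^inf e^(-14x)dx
integral_0^inf e^(-14x) dx=[-1/14 * e^(-14x)]_0^inf
=0 - (-1/14)=1/14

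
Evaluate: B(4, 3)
B(x,y)=Γ(x)Γ(y)/Γ(x + y)=(x-1)!(y-1)!/(x + y-1)!
B(4,3)=3!·2!/6!=1/60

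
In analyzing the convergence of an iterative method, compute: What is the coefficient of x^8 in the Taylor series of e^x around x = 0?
Taylor series of e^x = Σ x^n/n!
Coefficient of x^8 = 1/8! = 1/40320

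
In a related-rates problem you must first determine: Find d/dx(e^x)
Chain rule: d/dx[e^u] = e^u · u' where u = x
u' = 1

Answer: 1·e^x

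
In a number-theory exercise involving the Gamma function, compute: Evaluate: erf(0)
erf(0)=0 (error function is odd and erf(0)=0 by definition)

Answer: 0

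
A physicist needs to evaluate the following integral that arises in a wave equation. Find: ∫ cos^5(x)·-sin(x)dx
Let u=cos(x), du=-sin(x) dx
∫ u^5 du=u^6/6 + C

Answer: cos^6(x)/6 + C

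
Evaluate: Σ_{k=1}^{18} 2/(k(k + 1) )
Partial fractions: 2/(k(k + 1)) = 2/k - 2/(k + 1)
Telescoping sum: 2(1 - 1/19) = 2·18/19

Answer: 36/19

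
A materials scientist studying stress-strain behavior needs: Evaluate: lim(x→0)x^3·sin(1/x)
Squeeze theorem: -|x^3| ≤ x^3·sin(1/x) ≤ |x^3|
Since x^3 → 0 as x → 0, by squeeze theorem the limit is 0

Answer: 0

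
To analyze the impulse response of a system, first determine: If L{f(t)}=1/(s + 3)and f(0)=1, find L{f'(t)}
L{f'(t)} = s·F(s) - f(0) = s/(s+3)-1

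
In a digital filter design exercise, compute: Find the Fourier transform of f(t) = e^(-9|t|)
Using the standard pair: F{e^(-a|t|)} = 2a/(a^2+omega^2)
With a = 9: F(omega) = 18/(81+omega^2)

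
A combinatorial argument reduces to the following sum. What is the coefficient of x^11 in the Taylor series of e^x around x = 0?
Taylor series of e^x = Σ x^n/n!
Coefficient of x^11 = 1/11! = 1/39916800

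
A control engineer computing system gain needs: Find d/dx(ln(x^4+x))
Chain rule: d/dx[ln(u)] = u'/u where u = x^4+x
u' = 4x^3+1

Answer: (4x^3+1)/(x^4+x)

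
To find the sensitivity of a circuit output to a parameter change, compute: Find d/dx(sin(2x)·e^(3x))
Product rule: (fg)' = f'g + fg'
f = sin(2x), f' = 2·cos(2x)
g = e^(3x), g' = 3·e^(3x)

Answer: 2·cos(2x)·e^(3x) + 3·sin(2x)·e^(3x)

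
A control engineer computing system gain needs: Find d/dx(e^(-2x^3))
Chain rule: d/dx[e^u]=e^u · u' where u=-2x^3
u'=-6x^2

Answer: -6x^2·e^(-2x^3)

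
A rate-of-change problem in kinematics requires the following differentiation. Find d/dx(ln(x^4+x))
Chain rule: d/dx[ln(u)]=u'/u where u=x^4 + x
u'=4x^3 + 1

Answer: (4x^3 + 1)/(x^4 + x)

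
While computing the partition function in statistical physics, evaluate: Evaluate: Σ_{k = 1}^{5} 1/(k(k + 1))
Partial fractions: 1/(k(k + 1))=1/k - 1/(k + 1)
Telescoping sum: 1(1 - 1/6)=1·5/6

Answer: 5/6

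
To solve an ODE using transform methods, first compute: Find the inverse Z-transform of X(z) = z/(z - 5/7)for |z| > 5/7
Standard pair: z/(z-a) <-> a^n * u[n] for causal signals
With a = 5/7: x[n] = (5/7)^n * u[n]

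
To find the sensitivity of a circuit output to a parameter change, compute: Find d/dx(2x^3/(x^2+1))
Quotient rule: (f/g)' = (f'g - fg')/g²
f = 2x^3, f' = 6x^2
g = x^2+1, g' = 2x

Answer: (6x^2·(x^2+1)-4x^4)/(x^2+1)²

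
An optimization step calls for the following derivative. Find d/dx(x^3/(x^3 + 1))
Quotient rule: (f/g)'=(f'g - fg')/g²
f=x^3, f'=3x^2
g=x^3 + 1, g'=3x^2

Answer: (3x^2·(x^3 + 1) - 3x^5)/(x^3 + 1)²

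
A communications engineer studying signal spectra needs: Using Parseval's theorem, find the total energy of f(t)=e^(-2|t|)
Parseval's theorem: E = integral |f(t)|^2 dt = (1/2pi) integral |F(omega)|^2 domega
E = integral_{-inf}^{inf} e^(-4|t|) dt = 2 * integral_0^inf e^(-4t) dt = 2/(2 * 2) = 1/2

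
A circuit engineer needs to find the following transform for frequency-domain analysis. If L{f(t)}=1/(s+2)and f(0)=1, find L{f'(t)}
L{f'(t)}=s·F(s) - f(0)=s/(s + 2) - 1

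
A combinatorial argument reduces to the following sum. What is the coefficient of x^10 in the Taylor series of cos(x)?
cos(x)=Σ (-1)^k x^(2k)/(2k)!
For x^10: (-1)^5/10!=-1/3628800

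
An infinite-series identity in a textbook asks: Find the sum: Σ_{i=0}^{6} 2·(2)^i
Geometric series: S = a(1 - r^n)/(1 - r)
a = 2, r = 2, n = 7
S = 2(1 - 128)/-1 = 254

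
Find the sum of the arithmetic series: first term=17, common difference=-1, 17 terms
Last term: a_n = 17+(17-1)·-1 = 1
Sum = n(a_1+a_n)/2 = 17(17+1)/2 = 153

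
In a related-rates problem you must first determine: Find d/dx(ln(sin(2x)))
Chain rule: d/dx[ln(u)]=u'/u where u=sin(2x)
u'=2cos(2x)

Answer: (2cos(2x))/(sin(2x))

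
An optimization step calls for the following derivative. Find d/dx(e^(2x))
Chain rule: d/dx[e^u]=e^u · u' where u=2x
u'=2

Answer: 2·e^(2x)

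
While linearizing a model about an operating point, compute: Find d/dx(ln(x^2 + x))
Chain rule: d/dx[ln(u)] = u'/u where u = x^2+x
u' = 2x+1

Answer: (2x+1)/(x^2+x)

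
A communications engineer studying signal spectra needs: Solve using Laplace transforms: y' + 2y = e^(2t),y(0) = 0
Take L: sY - 0+2Y = 1/(s-2)
Y(s+2) = 1/(s-2)+0
Y = 1/((s-2)(s+2))+0/(s+2)
Partial fractions: 1/((s-2)(s+2)) = (1/4)/(s-2) - (1/4)/(s+2)
So Y = (1/4)/(s-2) - (1/4)/(s+2)
Inverse Laplace transform (L^(-1){1/(s-2)} = e^(2t), L^(-1){1/(s+2)} = e^(-2t)):

Answer: y(t) = (1/4)·e^(2t) - (1/4)·e^(-2t)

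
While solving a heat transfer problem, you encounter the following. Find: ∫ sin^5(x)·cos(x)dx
Let u = sin(x), du = cos(x) dx
∫ u^5 du = u^6/6+C

Answer: sin^6(x)/6+C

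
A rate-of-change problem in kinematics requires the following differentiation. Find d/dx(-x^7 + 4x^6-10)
Power rule: d/dx(ax^n)=n·a·x^(n-1)
Term by term: -7·x^6 + 24·x^5

Answer: -7x^6 + 24x^5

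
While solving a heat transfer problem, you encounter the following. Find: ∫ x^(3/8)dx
Power rule: ∫ x^(3/8) dx=x^(11/8)/(11/8) + C

Answer: (8/11)·x^(11/8) + C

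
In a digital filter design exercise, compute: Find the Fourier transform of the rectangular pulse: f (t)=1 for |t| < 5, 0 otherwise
F(omega) = integral from -5 to 5 of e^(-j*omega*t) dt
= 2*sin(5*omega)/omega = 10*sinc(5*omega/pi)

Answer: 2*sin(5*omega)/omega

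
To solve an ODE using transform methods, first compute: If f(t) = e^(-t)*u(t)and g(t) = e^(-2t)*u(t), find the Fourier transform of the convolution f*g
By the convolution theorem: F{f * g}=F(omega) * G(omega)
F(omega)=1/(1+j * omega), G(omega)=1/(2+j * omega)
F{f * g}=1/((1+j * omega)(2+j * omega))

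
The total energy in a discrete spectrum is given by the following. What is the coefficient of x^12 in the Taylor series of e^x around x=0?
Taylor series of e^x = Σ x^n/n!
Coefficient of x^12 = 1/12! = 1/479001600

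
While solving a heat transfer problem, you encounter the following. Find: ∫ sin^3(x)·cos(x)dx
Let u=sin(x), du=cos(x) dx
∫ u^3 du=u^4/4+C

Answer: sin^4(x)/4+C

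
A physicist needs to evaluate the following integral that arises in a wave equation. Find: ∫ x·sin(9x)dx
By parts: u=x, dv=sin(9x) dx
du=dx, v=-cos(9x)/9
=-x·cos(9x)/9 + sin(9x)/9² + C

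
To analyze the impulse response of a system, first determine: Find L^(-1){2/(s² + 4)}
L^(-1){w/(s² + w²)} = sin(wt)
Here w = 2

Answer: sin(2t)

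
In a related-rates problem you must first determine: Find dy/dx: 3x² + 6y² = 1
Differentiate: 6x+12y·(dy/dx)=0
dy/dx=-6x/(12y)=-(1/2)·(x/y)

Answer: dy/dx=-(1/2)·(x/y)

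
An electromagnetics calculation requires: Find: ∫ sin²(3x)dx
Using identity sin²(u)=(1 - cos(2u))/2:
∫ (1 - cos(6x))/2 dx=x/2 - sin(6x)/12 + C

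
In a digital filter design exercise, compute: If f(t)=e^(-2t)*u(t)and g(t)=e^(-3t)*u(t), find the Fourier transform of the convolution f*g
By the convolution theorem: F{f*g} = F(omega)*G(omega)
F(omega) = 1/(2 + j*omega), G(omega) = 1/(3 + j*omega)
F{f*g} = 1/((2 + j*omega)(3 + j*omega))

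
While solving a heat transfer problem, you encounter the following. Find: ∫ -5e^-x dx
Since d/dx[e^-x] = - e^-x, we get 5e^-x + C

Answer: 5e^-x + C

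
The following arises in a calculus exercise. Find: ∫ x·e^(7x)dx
Integration by parts: u = x, dv = e^(7x) dx
du = dx, v = e^(7x)/7
= x·e^(7x)/7 - ∫ e^(7x)/7 dx
= x·e^(7x)/7 - e^(7x)/49 + C

Answer: e^(7x)(x/7 - 1/49) + C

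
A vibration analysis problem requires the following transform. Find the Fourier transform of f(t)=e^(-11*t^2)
The Fourier transform of a Gaussian e^(-a*t^2) is sqrt(pi/a)*e^(-omega^2/(4a)).
With a = 11: F(omega) = sqrt(pi/11)*e^(-omega^2/44)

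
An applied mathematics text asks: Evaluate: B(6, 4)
B(x,y)=Γ(x)Γ(y)/Γ(x + y)=(x-1)!(y-1)!/(x + y-1)!
B(6,4)=5!·3!/9!=1/504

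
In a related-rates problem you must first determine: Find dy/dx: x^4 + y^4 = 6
Differentiate: 4x^3+4y^3·(dy/dx)=0
dy/dx=-4x^3/(4y^3)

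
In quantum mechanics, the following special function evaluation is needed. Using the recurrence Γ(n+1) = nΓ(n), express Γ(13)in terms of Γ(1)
Γ(13) = 12Γ(12) = 12·11Γ(11) = ... = 12!·Γ(1) = 479001600·Γ(1)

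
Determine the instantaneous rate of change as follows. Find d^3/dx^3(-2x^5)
Apply power rule 3 times:
d^1: -10x^4
d^2: -40x^3
d^3: -120x^2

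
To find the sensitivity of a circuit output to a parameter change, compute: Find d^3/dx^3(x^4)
Apply power rule 3 times:
d^1: 4x^3
d^2: 12x^2
d^3: 24x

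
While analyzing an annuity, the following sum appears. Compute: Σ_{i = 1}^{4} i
Using formula: Σ i^1 = n(n+1)/2 = 4·5/2 = 10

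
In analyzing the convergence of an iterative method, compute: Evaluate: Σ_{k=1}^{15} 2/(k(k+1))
Partial fractions: 2/(k(k+1))=2/k - 2/(k+1)
Telescoping sum: 2(1-1/16)=2·15/16

Answer: 15/8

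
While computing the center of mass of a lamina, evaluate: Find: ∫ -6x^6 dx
Using power rule: ∫ -6x^6 dx = -6/7 x^7+C = (-6/7)x^7+C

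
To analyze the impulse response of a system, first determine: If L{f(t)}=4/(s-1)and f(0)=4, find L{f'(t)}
L{f'(t)} = s·F(s) - f(0) = 4s/(s-1) - 4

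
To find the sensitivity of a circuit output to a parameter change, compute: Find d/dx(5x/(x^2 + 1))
Quotient rule: (f/g)' = (f'g - fg')/g²
f = 5x, f' = 5
g = x^2 + 1, g' = 2x

Answer: (5·(x^2 + 1) - 10x^2)/(x^2 + 1)²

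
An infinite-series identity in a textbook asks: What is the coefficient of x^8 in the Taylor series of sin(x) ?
sin(x) has only odd powers. Coefficient of x^8 = 0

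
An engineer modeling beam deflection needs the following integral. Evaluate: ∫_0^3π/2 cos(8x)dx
Antiderivative: sin(8x)/8
Evaluate at bounds: [sin(8·3π/2)/8] - [sin(8·0)/8]
= ((0) - (0))/8 = 0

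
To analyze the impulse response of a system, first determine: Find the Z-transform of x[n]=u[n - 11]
Using the time-shift property: Z{u[n-11]}=z^(-11)*z/(z-1)
=z^(-10)/(z-1)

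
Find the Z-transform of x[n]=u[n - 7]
Using the time-shift property: Z{u[n-7]}=z^(-7)*z/(z-1)
=z^(-6)/(z-1)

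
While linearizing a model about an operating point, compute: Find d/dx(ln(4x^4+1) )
Chain rule: d/dx[ln(u)] = u'/u where u = 4x^4 + 1
u' = 16x^3

Answer: (16x^3)/(4x^4 + 1)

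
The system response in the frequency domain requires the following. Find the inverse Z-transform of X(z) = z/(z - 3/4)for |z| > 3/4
Standard pair: z/(z-a) <-> a^n * u[n] for causal signals
With a=3/4: x[n]=(3/4)^n * u[n]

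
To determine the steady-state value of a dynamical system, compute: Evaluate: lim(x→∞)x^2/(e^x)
Apply L'Hôpital 2 times (∞/∞ each time):
Eventually get 2!/(e^x) → 0

Answer: 0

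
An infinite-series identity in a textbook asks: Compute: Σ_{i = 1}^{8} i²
Using formula: Σ i^2 = n(n+1)(2n+1)/6 = 8·9·17/6 = 204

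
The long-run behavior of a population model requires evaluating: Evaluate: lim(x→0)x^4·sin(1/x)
Squeeze theorem: -|x^4| ≤ x^4·sin(1/x) ≤ |x^4|
Since x^4 → 0 as x → 0, by squeeze theorem the limit is 0

Answer: 0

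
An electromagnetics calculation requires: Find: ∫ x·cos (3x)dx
By parts: u=x, dv=cos(3x) dx
du=dx, v=sin(3x)/3
=x·sin(3x)/3+cos(3x)/3²+C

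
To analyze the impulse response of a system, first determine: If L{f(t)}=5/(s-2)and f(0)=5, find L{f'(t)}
L{f'(t)}=s·F(s) - f(0)=5s/(s-2)-5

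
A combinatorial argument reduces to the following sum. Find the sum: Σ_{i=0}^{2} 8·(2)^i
Geometric series: S=a(1 - r^n)/(1 - r)
a=8, r=2, n=3
S=8(1 - 8)/-1=56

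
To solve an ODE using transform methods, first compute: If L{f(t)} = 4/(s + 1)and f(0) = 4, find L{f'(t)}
L{f'(t)} = s·F(s) - f(0) = 4s/(s+1)-4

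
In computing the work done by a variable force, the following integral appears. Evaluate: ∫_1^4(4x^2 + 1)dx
Step 1: Find antiderivative F(x)=(4/3)x^3+x
Step 2: F(4) - F(1)=268/3 - (7/3)=87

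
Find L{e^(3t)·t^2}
First shifting: L{e^(at)f(t)} = F(s-a)
L{t^2} = 2/s^3
Shift s → s-3: 2/(s-3)^3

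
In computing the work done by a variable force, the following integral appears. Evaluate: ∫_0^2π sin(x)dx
Antiderivative: -cos(x)
Evaluate at bounds: [-cos(1·2π)/1] - [-cos(1·0)/1]
= (-(1)+(1))/1 = 0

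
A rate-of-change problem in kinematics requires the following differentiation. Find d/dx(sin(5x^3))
Chain rule: d/dx[sin(u)] = cos(u)·u' where u = 5x^3
u' = 15x^2

Answer: 15x^2·cos(5x^3)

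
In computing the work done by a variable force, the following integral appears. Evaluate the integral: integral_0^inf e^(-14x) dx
integral_0^inf e^(-14x) dx=[-1/14 * e^(-14x)]_0^inf
=0 - (-1/14)=1/14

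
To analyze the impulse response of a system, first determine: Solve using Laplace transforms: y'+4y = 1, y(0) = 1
Take L of both sides: sY(s)-1+4Y(s) = 1/s
Y(s)(s+4) = 1/s+1
Y(s) = 1/(s(s+4))+1/(s+4)
Partial fractions: 1/(s(s+4)) = (1/4)/s - (1/4)/(s+4)
So Y(s) = (1/4)/s+(3/4)/(s+4)
Inverse transform (L^(-1){1/s} = 1, L^(-1){1/(s+4)} = e^(-4t)):

Answer: y(t) = 1/4+(3/4)·e^(-4t)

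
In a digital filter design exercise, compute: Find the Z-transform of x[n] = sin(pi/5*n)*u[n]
Z{sin(w0 * n) * u[n]} = z * sin(w0)/(z^2-2z * cos(w0)+1)
With w0 = pi/5: X(z) = z * sin(pi/5)/(z^2-2z * cos(pi/5)+1)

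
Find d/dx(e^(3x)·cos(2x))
Product rule: (fg)'=f'g+fg'
f=e^(3x), f'=3·e^(3x)
g=cos(2x), g'=-2·sin(2x)

Answer: 3·e^(3x)·cos(2x)-2·e^(3x)·sin(2x)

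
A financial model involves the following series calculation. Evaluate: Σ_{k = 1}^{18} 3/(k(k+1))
Partial fractions: 3/(k(k+1)) = 3/k - 3/(k+1)
Telescoping sum: 3(1-1/19) = 3·18/19

Answer: 54/19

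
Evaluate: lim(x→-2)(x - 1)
Polynomial is continuous, so substitute x=-2:
1·(-2)-1=-3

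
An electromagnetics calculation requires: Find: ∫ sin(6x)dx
Using substitution u=6x: ∫ sin(u) du/6=-cos(u)/6 + C

Answer: (-1/6)cos(6x) + C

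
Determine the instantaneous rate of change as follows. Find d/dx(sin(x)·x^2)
Product rule: (fg)' = f'g+fg'
f = sin(x), f' = cos(x)
g = x^2, g' = 2x

Answer: cos(x)·x^2+2·sin(x)·x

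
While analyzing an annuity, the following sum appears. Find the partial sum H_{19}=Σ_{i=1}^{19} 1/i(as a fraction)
H_19=1+1/2+1/3+...+1/19
=275295799/77597520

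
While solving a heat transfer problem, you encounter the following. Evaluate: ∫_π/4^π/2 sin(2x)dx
Antiderivative: -cos(2x)/2
Evaluate at bounds: [-cos(2·π/2)/2] - [-cos(2·π/4)/2]
=(-(-1) + (0))/2=1/2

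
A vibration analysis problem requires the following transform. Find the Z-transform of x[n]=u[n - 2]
Using the time-shift property: Z{u[n-2]}=z^(-2)*z/(z-1)
=z^(-1)/(z-1)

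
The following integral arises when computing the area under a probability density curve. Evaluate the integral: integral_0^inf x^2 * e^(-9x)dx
This is a Gamma integral. Substitute u = 9x (du = 9 dx):
integral_0^inf x^2*e^(-9x) dx = (1/9^3) integral_0^inf u^2*e^(-u) du
= Gamma(3)/9^3 = 2!/9^3 = 2/729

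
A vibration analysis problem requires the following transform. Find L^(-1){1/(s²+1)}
L^(-1){w/(s² + w²)}=sin(wt)
Here w=1

Answer: sin(t)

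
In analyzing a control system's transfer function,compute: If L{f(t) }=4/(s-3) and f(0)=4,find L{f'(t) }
L{f'(t)} = s·F(s) - f(0) = 4s/(s-3)-4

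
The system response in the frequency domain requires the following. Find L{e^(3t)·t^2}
First shifting: L{e^(at)f(t)}=F(s-a)
L{t^2}=2/s^3
Shift s → s-3: 2/(s-3)^3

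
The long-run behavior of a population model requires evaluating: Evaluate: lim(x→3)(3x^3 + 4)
Polynomial is continuous, so substitute x = 3:
3·3^3+4 = 85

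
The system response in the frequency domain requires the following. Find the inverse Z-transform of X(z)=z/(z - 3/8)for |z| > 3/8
Standard pair: z/(z-a) <-> a^n * u[n] for causal signals
With a = 3/8: x[n] = (3/8)^n * u[n]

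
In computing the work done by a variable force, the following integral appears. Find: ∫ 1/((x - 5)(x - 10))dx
Partial fractions: 1/((x-5)(x-10)) = A/(x-5) + B/(x-10)
A = -1/5, B = 1/5
∫ [-1/5· 1/(x-5) + 1/5· 1/(x-10)] dx
= (1/5)[ln|x-10| - ln|x-5|] + C

Answer: (1/5)·ln|(x-10)/(x-5)| + C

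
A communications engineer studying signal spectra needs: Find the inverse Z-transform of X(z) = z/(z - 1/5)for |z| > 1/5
Standard pair: z/(z-a) <-> a^n*u[n] for causal signals
With a=1/5: x[n]=(1/5)^n*u[n]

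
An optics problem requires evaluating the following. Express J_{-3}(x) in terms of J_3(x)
For integer n: J_{-n}(x) = (-1)^n J_n(x)
With n = 3: J_{-3}(x) = (-1)^3 J_3(x) = -J_3(x)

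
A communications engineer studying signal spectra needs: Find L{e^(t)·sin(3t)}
First shifting: L{e^(at)f(t)}=F(s-a)
L{sin(3t)}=3/(s² + 9)
Shift: 3/((s-1)² + 9)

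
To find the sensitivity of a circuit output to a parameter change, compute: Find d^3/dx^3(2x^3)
Apply power rule 3 times:
d^1: 6x^2
d^2: 12x
d^3: 12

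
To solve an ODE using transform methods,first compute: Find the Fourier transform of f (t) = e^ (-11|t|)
Using the standard pair: F{e^(-a|t|)}=2a/(a^2+omega^2)
With a=11: F(omega)=22/(121+omega^2)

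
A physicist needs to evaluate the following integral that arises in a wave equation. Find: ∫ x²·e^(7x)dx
Integration by parts twice:
First: u=x², dv=e^(7x) dx => x²e^(7x)/7 - (2/7)∫ xe^(7x) dx
Second (∫ xe^(7x) dx): xe^(7x)/7 - e^(7x)/49
Combining: e^(7x)(x²/7-2x/49+2/343)+C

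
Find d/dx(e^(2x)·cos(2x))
Product rule: (fg)' = f'g + fg'
f = e^(2x), f' = 2·e^(2x)
g = cos(2x), g' = -2·sin(2x)

Answer: 2·e^(2x)·cos(2x) - 2·e^(2x)·sin(2x)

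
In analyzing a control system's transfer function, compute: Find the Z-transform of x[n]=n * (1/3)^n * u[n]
Using the property Z{n*a^n*u[n]} = az/(z-a)^2
With a = 1/3: X(z) = (1/3)z/(z - 1/3)^2, |z| > 1/3

Answer: (1/3)z/(z - 1/3)^2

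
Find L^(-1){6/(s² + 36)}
L^(-1){w/(s²+w²)} = sin(wt)
Here w = 6

Answer: sin(6t)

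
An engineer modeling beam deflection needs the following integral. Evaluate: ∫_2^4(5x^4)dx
Step 1: Find antiderivative F(x) = x^5
Step 2: F(4) - F(2) = 1024 - (32) = 992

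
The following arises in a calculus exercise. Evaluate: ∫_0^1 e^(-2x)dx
Antiderivative: (1/(-2))e^(-2x)
Evaluate: (1/(-2))(e^-2-1)

Answer: (e^-2-1)/(-2)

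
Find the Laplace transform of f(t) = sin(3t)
L{sin(wt)} = w/(s² + w²)
L{sin(3t)} = 3/(s² + 9)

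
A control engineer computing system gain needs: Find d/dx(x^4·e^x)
Product rule: (fg)'=f'g+fg'
f=x^4, f'=4x^3
g=e^x, g'=e^x

Answer: 4x^3·e^x+x^4·e^x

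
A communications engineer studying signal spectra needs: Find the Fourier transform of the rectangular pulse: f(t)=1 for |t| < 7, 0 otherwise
F(omega)=integral from -7 to 7 of e^(-j*omega*t) dt
=2*sin(7*omega)/omega=14*sinc(7*omega/pi)

Answer: 2*sin(7*omega)/omega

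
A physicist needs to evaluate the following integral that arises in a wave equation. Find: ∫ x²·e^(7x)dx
Integration by parts twice:
First: u = x², dv = e^(7x) dx => x²e^(7x)/7 - (2/7)∫ xe^(7x) dx
Second (∫ xe^(7x) dx): xe^(7x)/7 - e^(7x)/49
Combining: e^(7x)(x²/7 - 2x/49 + 2/343) + C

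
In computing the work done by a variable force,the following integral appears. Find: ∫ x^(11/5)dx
Power rule: ∫ x^(11/5) dx=x^(16/5)/(16/5) + C

Answer: (5/16)·x^(16/5) + C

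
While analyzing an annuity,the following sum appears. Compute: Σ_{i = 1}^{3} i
Using formula: Σ i^1 = n(n+1)/2 = 3·4/2 = 6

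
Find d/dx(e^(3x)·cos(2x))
Product rule: (fg)'=f'g + fg'
f=e^(3x), f'=3·e^(3x)
g=cos(2x), g'=-2·sin(2x)

Answer: 3·e^(3x)·cos(2x) - 2·e^(3x)·sin(2x)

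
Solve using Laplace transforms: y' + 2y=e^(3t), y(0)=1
Take L: sY - 1+2Y=1/(s-3)
Y(s+2)=1/(s-3)+1
Y=1/((s-3)(s+2))+1/(s+2)
Partial fractions: 1/((s-3)(s+2))=(1/5)/(s-3) - (1/5)/(s+2)
So Y=(1/5)/(s-3)+(4/5)/(s+2)
Inverse Laplace transform (L^(-1){1/(s-3)}=e^(3t), L^(-1){1/(s+2)}=e^(-2t)):

Answer: y(t)=(1/5)·e^(3t)+(4/5)·e^(-2t)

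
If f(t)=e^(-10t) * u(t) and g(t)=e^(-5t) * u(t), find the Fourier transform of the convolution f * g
By the convolution theorem: F{f * g} = F(omega) * G(omega)
F(omega) = 1/(10 + j * omega), G(omega) = 1/(5 + j * omega)
F{f * g} = 1/((10 + j * omega)(5 + j * omega))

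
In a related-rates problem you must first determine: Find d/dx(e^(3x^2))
Chain rule: d/dx[e^u]=e^u · u' where u=3x^2
u'=6x

Answer: 6x·e^(3x^2)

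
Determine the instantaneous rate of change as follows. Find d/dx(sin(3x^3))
Chain rule: d/dx[sin(u)] = cos(u)·u' where u = 3x^3
u' = 9x^2

Answer: 9x^2·cos(3x^3)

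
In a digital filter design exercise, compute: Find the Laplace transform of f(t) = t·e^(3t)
L{t·e^(at)}=1/(s-a)²
L{t·e^(3t)}=1/(s-3)²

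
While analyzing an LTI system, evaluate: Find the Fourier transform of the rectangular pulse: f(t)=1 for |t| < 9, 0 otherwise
F(omega)=integral from -9 to 9 of e^(-j*omega*t) dt
=2*sin(9*omega)/omega=18*sinc(9*omega/pi)

Answer: 2*sin(9*omega)/omega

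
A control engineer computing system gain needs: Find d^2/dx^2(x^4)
Apply power rule 2 times:
d^1: 4x^3
d^2: 12x^2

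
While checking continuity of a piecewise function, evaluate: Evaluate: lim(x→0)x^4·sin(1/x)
Squeeze theorem: -|x^4| ≤ x^4·sin(1/x) ≤ |x^4|
Since x^4 → 0 as x → 0, by squeeze theorem the limit is 0

Answer: 0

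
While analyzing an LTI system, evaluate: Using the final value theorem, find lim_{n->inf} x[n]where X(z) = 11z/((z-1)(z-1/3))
Final value theorem: lim x[n]=lim_{z->1} (z-1)*X(z)
(z-1)*X(z)=11z/(z-1/3)
As z->1: 11/(1-1/3)=11/(2/3)=33/2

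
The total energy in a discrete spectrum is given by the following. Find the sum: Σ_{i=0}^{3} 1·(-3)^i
Geometric series: S=a(1 - r^n)/(1 - r)
a=1, r=-3, n=4
S=1(1-81)/4=-20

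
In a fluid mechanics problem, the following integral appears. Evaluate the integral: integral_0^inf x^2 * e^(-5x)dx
This is a Gamma integral. Substitute u=5x (du=5 dx):
integral_0^inf x^2 * e^(-5x) dx=(1/5^3) integral_0^inf u^2 * e^(-u) du
=Gamma(3)/5^3=2!/5^3=2/125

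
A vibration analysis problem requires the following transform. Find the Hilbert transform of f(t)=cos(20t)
The Hilbert transform shifts each frequency component by -pi/2.
H{cos(wt)} = sin(wt)
With w = 20: H{cos(20t)} = sin(20t)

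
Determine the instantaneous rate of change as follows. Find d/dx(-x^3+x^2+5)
Power rule: d/dx(ax^n)=n·a·x^(n-1)
Term by term: -3·x^2+2·x

Answer: -3x^2+2x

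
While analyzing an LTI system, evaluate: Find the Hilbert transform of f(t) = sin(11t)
The Hilbert transform shifts each frequency component by -pi/2.
H{sin(wt)}=-cos(wt)
With w=11: H{sin(11t)}=-cos(11t)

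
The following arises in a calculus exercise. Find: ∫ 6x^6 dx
Using power rule: ∫ 6x^6 dx=6/7 x^7+C=(6/7)x^7+C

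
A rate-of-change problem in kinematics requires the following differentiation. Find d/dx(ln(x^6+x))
Chain rule: d/dx[ln(u)]=u'/u where u=x^6 + x
u'=6x^5 + 1

Answer: (6x^5 + 1)/(x^6 + x)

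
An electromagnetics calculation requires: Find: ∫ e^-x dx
Since d/dx[e^-x] = - e^-x, we get -1e^-x+C

Answer: -e^-x+C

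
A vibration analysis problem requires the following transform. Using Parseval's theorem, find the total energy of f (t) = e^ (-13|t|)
Parseval's theorem: E = integral |f(t)|^2 dt = (1/2pi) integral |F(omega)|^2 domega
E = integral_{-inf}^{inf} e^(-26|t|) dt = 2*integral_0^inf e^(-26t) dt = 2/(2*13) = 1/13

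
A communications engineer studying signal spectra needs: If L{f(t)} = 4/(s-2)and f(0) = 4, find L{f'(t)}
L{f'(t)}=s·F(s) - f(0)=4s/(s-2) - 4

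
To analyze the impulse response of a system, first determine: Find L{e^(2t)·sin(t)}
First shifting: L{e^(at)f(t)} = F(s-a)
L{sin(t)} = 1/(s² + 1)
Shift: 1/((s-2)² + 1)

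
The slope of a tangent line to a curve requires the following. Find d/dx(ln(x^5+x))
Chain rule: d/dx[ln(u)] = u'/u where u = x^5+x
u' = 5x^4+1

Answer: (5x^4+1)/(x^5+x)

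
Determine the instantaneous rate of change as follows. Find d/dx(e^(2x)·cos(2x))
Product rule: (fg)' = f'g+fg'
f = e^(2x), f' = 2·e^(2x)
g = cos(2x), g' = -2·sin(2x)

Answer: 2·e^(2x)·cos(2x)-2·e^(2x)·sin(2x)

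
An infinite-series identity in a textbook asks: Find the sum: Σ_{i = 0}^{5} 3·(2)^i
Geometric series: S = a(1 - r^n)/(1 - r)
a = 3, r = 2, n = 6
S = 3(1 - 64)/-1 = 189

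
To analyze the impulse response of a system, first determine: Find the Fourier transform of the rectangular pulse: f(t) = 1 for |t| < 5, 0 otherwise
F(omega) = integral from -5 to 5 of e^(-j * omega * t) dt
= 2 * sin(5 * omega)/omega = 10 * sinc(5 * omega/pi)

Answer: 2 * sin(5 * omega)/omega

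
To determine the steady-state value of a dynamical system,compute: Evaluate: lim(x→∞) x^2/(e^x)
Apply L'Hôpital 2 times (∞/∞ each time):
Eventually get 2!/(e^x) → 0

Answer: 0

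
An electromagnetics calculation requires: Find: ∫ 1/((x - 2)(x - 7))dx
Partial fractions: 1/((x-2)(x-7)) = A/(x-2) + B/(x-7)
A = -1/5, B = 1/5
∫ [-1/5· 1/(x-2) + 1/5· 1/(x-7)] dx
= (1/5)[ln|x-7| - ln|x-2|] + C

Answer: (1/5)·ln|(x-7)/(x-2)| + C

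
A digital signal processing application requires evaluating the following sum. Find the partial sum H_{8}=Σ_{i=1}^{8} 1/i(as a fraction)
H_8=1+1/2+1/3+...+1/8
=761/280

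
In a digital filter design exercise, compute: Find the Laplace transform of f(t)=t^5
L{t^n} = n!/s^(n+1)
L{t^5} = 5!/s^6 = 120/s^6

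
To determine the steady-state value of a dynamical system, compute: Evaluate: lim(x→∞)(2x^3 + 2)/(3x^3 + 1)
Divide numerator and denominator by x^3:
lim (2+2/x^3)/(3+1/x^3)=2/3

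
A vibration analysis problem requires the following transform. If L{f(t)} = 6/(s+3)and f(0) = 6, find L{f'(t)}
L{f'(t)} = s·F(s) - f(0) = 6s/(s+3)-6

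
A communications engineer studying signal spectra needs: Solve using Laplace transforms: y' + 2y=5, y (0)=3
Take L of both sides: sY(s) - 3 + 2Y(s) = 5/s
Y(s)(s + 2) = 5/s + 3
Y(s) = 5/(s(s + 2)) + 3/(s + 2)
Partial fractions: 5/(s(s + 2)) = (5/2)/s - (5/2)/(s + 2)
So Y(s) = (5/2)/s + (1/2)/(s + 2)
Inverse transform (L^(-1){1/s} = 1, L^(-1){1/(s + 2)} = e^(-2t)):

Answer: y(t) = 5/2 + (1/2)·e^(-2t)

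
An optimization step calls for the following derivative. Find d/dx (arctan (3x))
d/dx[arctan(u)] = u'/(1+u²), u = 3x, u' = 3

Answer: 3/(1+9x²)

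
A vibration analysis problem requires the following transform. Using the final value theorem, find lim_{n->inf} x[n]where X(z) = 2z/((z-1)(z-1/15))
Final value theorem: lim x[n]=lim_{z->1} (z-1) * X(z)
(z-1) * X(z)=2z/(z-1/15)
As z->1: 2/(1-1/15)=2/(14/15)=15/7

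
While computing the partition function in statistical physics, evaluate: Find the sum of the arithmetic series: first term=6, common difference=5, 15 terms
Last term: a_n=6+(15-1)·5=76
Sum=n(a_1+a_n)/2=15(6+76)/2=615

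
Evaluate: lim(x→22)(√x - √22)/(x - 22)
Multiply by conjugate (√x+√22)/(√x+√22):
=(x - 22)/((x - 22)(√x+√22))=1/(√x+√22)
As x → 22: 1/(2√22)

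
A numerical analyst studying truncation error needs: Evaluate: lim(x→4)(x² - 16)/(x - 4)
Factor: (x² - 16)=(x-4)(x+4)
Cancel (x-4): lim(x→4) (x+4)=8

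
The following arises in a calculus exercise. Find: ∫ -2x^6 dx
Using power rule: ∫ -2x^6 dx = -2/7 x^7+C = (-2/7)x^7+C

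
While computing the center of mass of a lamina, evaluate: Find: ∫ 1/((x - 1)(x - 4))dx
Partial fractions: 1/((x-1)(x-4)) = A/(x-1) + B/(x-4)
A = -1/3, B = 1/3
∫ [-1/3· 1/(x-1) + 1/3· 1/(x-4)] dx
= (1/3)[ln|x-4| - ln|x-1|] + C

Answer: (1/3)·ln|(x-4)/(x-1)| + C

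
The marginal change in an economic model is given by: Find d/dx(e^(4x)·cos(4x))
Product rule: (fg)' = f'g + fg'
f = e^(4x), f' = 4·e^(4x)
g = cos(4x), g' = -4·sin(4x)

Answer: 4·e^(4x)·cos(4x) - 4·e^(4x)·sin(4x)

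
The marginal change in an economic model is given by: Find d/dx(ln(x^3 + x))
Chain rule: d/dx[ln(u)] = u'/u where u = x^3 + x
u' = 3x^2 + 1

Answer: (3x^2 + 1)/(x^3 + x)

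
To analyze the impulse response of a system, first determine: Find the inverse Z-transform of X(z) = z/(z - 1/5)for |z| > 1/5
Standard pair: z/(z-a) <-> a^n * u[n] for causal signals
With a = 1/5: x[n] = (1/5)^n * u[n]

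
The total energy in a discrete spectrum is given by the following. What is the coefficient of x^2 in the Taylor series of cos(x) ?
cos(x) = Σ (-1)^k x^(2k)/(2k)!
For x^2: (-1)^1/2! = -1/2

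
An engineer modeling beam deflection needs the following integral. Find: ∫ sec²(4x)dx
Since d/dx[tan(4x)] = 4sec²(4x), integral = tan(4x)/4+C

Answer: (1/4)tan(4x)+C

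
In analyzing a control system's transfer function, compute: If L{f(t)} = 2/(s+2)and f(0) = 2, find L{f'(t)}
L{f'(t)}=s·F(s) - f(0)=2s/(s + 2) - 2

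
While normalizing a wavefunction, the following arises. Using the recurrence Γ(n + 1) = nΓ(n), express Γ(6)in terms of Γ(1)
Γ(6)=5Γ(5)=5·4Γ(4)=...=5!·Γ(1)=120·Γ(1)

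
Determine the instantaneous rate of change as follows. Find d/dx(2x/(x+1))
Quotient rule: (f/g)'=(f'g - fg')/g²
f=2x, f'=2
g=x + 1, g'=1

Answer: (2·(x + 1) - 2x)/(x + 1)²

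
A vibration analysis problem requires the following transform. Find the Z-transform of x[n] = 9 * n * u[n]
Z{n * u[n]}=z/(z-1)^2
By linearity: Z{9 * n * u[n]}=9z/(z-1)^2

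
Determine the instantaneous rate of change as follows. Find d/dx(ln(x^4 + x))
Chain rule: d/dx[ln(u)]=u'/u where u=x^4 + x
u'=4x^3 + 1

Answer: (4x^3 + 1)/(x^4 + x)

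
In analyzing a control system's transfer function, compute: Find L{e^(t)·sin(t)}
First shifting: L{e^(at)f(t)}=F(s-a)
L{sin(t)}=1/(s² + 1)
Shift: 1/((s-1)² + 1)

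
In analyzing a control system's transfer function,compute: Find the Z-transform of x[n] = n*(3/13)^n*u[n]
Using the property Z{n * a^n * u[n]} = az/(z-a)^2
With a = 3/13: X(z) = (3/13)z/(z - 3/13)^2, |z| > 3/13

Answer: (3/13)z/(z - 3/13)^2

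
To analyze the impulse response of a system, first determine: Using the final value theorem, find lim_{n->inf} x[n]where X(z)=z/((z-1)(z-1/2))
Final value theorem: lim x[n]=lim_{z->1} (z-1) * X(z)
(z-1) * X(z)=z/(z-1/2)
As z->1: 1/(1 - 1/2)=1/(1/2)=2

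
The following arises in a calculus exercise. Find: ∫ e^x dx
Since d/dx[e^x] = +e^x, we get 1e^x+C

Answer: e^x+C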